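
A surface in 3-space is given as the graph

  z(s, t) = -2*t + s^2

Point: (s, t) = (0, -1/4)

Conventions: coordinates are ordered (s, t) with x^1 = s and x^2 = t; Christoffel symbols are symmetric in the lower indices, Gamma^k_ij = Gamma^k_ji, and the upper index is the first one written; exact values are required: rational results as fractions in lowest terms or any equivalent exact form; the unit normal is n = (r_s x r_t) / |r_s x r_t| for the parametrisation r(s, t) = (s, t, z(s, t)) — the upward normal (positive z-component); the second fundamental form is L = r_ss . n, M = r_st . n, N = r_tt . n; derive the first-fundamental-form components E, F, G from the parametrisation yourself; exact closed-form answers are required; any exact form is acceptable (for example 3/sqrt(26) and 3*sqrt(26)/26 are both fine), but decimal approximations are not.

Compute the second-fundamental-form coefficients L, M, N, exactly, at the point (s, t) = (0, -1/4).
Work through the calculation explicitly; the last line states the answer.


z_s = 0, z_t = -2, z_ss = 2, z_st = 0, z_tt = 0
E = 1, F = 0, G = 5; answer radicand W^2 = 5
unnormalised second-form numerators: l = 2, m = 0, n = 0; L = l/sqrt(5), and similarly M = m/sqrt(W^2), N = n/sqrt(W^2)

Answer: L = 2*sqrt(5)/5, M = 0, N = 0


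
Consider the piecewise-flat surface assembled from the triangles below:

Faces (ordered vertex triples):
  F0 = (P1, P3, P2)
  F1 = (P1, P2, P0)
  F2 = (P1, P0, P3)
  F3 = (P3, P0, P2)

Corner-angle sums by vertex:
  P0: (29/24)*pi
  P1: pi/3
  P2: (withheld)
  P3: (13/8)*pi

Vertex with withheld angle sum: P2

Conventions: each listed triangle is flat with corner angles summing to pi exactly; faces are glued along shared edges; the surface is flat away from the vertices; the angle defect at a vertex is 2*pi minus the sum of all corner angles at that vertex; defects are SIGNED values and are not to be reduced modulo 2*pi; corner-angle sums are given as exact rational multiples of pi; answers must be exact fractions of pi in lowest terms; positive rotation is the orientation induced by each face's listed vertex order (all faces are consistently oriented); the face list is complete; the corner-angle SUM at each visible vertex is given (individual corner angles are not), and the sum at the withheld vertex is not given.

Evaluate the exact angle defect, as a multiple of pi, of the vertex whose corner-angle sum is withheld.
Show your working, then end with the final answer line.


V = 4, E = 6, F = 4; chi = V - E + F = 2
Gauss-Bonnet: total defect = 2*pi*chi = 4*pi; visible defects sum to (17/6)*pi

Answer: defect(P2) = (7/6)*pi


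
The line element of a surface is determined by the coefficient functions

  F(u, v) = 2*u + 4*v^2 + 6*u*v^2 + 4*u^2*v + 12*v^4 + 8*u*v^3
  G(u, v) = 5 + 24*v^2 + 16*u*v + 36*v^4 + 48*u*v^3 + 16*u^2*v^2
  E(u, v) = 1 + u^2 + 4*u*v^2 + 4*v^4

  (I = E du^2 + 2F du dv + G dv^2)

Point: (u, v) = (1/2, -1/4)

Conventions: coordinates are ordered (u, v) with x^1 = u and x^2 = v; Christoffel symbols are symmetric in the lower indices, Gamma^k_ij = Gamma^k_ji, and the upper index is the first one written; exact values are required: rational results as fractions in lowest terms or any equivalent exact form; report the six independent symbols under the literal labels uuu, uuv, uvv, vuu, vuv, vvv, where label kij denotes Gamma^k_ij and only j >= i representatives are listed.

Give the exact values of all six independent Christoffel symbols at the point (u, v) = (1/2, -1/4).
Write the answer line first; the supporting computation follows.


Answer: Gamma_uuu = 20/157, Gamma_uuv = -20/157, Gamma_uvv = -20/157, Gamma_vuu = 60/157, Gamma_vuv = -60/157, Gamma_vvv = -60/157

E = 89/64, F = 75/64, G = 289/64 at the point
E_u = 5/4, E_v = -5/4, F_u = 5/4, F_v = -5/2, G_u = -15/4, G_v = -15/4
EG - F^2 = 157/32;  g^inv = (32/157) * [[289/64, -75/64], [-75/64, 89/64]]
first-kind symbols [ij,l] = (1/2)(d_i g_jl + d_j g_il - d_l g_ij): [uu,u] = E_u/2 = 5/8, [uu,v] = F_u - E_v/2 = 15/8, [uv,u] = E_v/2 = -5/8, [uv,v] = G_u/2 = -15/8, [vv,u] = F_v - G_u/2 = -5/8, [vv,v] = G_v/2 = -15/8
Gamma^u_ij = (G*[ij,u] - F*[ij,v])/(EG - F^2), Gamma^v_ij = (E*[ij,v] - F*[ij,u])/(EG - F^2)


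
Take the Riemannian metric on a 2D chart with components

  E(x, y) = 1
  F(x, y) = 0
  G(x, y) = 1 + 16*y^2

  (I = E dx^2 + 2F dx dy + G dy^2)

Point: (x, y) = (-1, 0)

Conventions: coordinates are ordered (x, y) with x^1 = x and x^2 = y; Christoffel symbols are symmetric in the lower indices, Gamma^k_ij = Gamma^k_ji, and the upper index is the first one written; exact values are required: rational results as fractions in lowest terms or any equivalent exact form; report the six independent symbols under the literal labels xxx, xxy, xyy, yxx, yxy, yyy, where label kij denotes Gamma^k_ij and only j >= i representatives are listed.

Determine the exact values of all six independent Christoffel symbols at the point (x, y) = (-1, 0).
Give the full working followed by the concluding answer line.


E = 1, F = 0, G = 1 at the point
E_x = 0, E_y = 0, F_x = 0, F_y = 0, G_x = 0, G_y = 0
EG - F^2 = 1;  g^inv = (1) * [[1, 0], [0, 1]]
first-kind symbols [ij,l] = (1/2)(d_i g_jl + d_j g_il - d_l g_ij): [xx,x] = E_x/2 = 0, [xx,y] = F_x - E_y/2 = 0, [xy,x] = E_y/2 = 0, [xy,y] = G_x/2 = 0, [yy,x] = F_y - G_x/2 = 0, [yy,y] = G_y/2 = 0
Gamma^x_ij = (G*[ij,x] - F*[ij,y])/(EG - F^2), Gamma^y_ij = (E*[ij,y] - F*[ij,x])/(EG - F^2)

Answer: Gamma_xxx = 0, Gamma_xxy = 0, Gamma_xyy = 0, Gamma_yxx = 0, Gamma_yxy = 0, Gamma_yyy = 0


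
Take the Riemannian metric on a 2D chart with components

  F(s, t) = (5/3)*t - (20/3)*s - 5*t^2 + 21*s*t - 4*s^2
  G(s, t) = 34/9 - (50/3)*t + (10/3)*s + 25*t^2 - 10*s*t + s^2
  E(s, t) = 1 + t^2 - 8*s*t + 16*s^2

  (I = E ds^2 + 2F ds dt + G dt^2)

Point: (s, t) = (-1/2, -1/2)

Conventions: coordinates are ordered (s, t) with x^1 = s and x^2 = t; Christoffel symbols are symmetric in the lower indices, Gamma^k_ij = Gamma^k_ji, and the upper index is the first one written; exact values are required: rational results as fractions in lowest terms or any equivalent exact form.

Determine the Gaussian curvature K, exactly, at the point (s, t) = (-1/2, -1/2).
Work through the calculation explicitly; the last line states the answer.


E = 13/4, F = 11/2, G = 130/9, EG - F^2 = 601/36 at the point
E_s = -12, E_t = 3, F_s = -79/6, F_t = -23/6, G_s = 22/3, G_t = -110/3
E_tt = 2, F_st = 21, G_ss = 2
Using the Brioschi determinant formula for K from the metric derivatives:
M1 = [[-E_tt/2 + F_st - G_ss/2, E_s/2, F_s - E_t/2], [F_t - G_s/2, E, F], [G_t/2, F, G]] = [[19, -6, -44/3], [-15/2, 13/4, 11/2], [-55/3, 11/2, 130/9]]; det M1 = 119/36
M2 = [[0, E_t/2, G_s/2], [E_t/2, E, F], [G_s/2, F, G]] = [[0, 3/2, 11/3], [3/2, 13/4, 11/2], [11/3, 11/2, 130/9]]; det M2 = -565/36
det M1 - det M2 = 19; K = 19 / (601/36)^2 = 24624/361201

Answer: K = 24624/361201


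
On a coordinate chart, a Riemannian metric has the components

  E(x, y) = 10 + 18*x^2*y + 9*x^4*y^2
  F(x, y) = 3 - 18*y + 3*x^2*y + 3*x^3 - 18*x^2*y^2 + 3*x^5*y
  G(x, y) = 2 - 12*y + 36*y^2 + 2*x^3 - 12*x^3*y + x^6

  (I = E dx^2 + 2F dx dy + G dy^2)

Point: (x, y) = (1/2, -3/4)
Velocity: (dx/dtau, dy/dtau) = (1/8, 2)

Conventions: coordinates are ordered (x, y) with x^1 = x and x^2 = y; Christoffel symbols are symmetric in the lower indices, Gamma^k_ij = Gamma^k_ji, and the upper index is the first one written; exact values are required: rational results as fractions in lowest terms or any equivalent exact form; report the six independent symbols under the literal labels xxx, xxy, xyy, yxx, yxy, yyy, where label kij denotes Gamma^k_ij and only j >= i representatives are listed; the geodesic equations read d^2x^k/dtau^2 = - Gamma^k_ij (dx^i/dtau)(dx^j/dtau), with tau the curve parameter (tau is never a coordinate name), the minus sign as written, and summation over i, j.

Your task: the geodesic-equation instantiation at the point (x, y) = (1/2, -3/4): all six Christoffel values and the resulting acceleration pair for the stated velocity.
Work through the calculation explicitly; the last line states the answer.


E = 1777/256, F = 1755/128, G = 2089/64 at the point
E_x = -351/32, E_y = 117/32, F_x = -693/64, F_y = -333/32, G_x = 135/16, G_y = -135/2
EG - F^2 = 9877/256;  g^inv = (256/9877) * [[2089/64, -1755/128], [-1755/128, 1777/256]]
first-kind symbols [ij,l] = (1/2)(d_i g_jl + d_j g_il - d_l g_ij): [xx,x] = E_x/2 = -351/64, [xx,y] = F_x - E_y/2 = -405/32, [xy,x] = E_y/2 = 117/64, [xy,y] = G_x/2 = 135/32, [yy,x] = F_y - G_x/2 = -117/8, [yy,y] = G_y/2 = -135/4
Gamma^x_ij = (G*[ij,x] - F*[ij,y])/(EG - F^2), Gamma^y_ij = (E*[ij,y] - F*[ij,x])/(EG - F^2)
Gamma_xxx = -1404/9877, Gamma_xxy = 468/9877, Gamma_xyy = -3744/9877, Gamma_yxx = -3240/9877, Gamma_yxy = 1080/9877, Gamma_yyy = -8640/9877
d^2x/dtau^2 = -(Gamma_xxx*(1/8)^2 + 2*Gamma_xxy*(1/8)*(2) + Gamma_xyy*(2)^2) = 236223/158032
d^2y/dtau^2 = -(Gamma_yxx*(1/8)^2 + 2*Gamma_yxy*(1/8)*(2) + Gamma_yyy*(2)^2) = 272565/79016

Answer: Gamma_xxx = -1404/9877, Gamma_xxy = 468/9877, Gamma_xyy = -3744/9877, Gamma_yxx = -3240/9877, Gamma_yxy = 1080/9877, Gamma_yyy = -8640/9877; accelerations (d^2x/dtau^2, d^2y/dtau^2) = (236223/158032, 272565/79016)


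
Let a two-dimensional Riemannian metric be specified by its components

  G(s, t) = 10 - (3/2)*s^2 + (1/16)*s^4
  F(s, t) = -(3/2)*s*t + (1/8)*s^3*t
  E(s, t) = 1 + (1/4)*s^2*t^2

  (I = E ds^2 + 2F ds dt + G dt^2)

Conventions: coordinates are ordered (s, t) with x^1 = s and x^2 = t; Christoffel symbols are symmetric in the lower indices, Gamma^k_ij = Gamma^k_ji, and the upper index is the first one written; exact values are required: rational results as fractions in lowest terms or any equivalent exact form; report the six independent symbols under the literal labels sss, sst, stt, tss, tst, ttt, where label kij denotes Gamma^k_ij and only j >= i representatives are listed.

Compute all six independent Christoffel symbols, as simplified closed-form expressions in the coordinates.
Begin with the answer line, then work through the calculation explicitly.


Answer: Gamma_sss = 4*s*t^2/(s^4 + 4*s^2*t^2 - 24*s^2 + 160), Gamma_sst = 4*s^2*t/(s^4 + 4*s^2*t^2 - 24*s^2 + 160), Gamma_stt = 0, Gamma_tss = (2*s^2*t - 24*t)/(s^4 + 4*s^2*t^2 - 24*s^2 + 160), Gamma_tst = (2*s^3 - 24*s)/(s^4 + 4*s^2*t^2 - 24*s^2 + 160), Gamma_ttt = 0

E = 1 + (1/4)*s^2*t^2; F = -(3/2)*s*t + (1/8)*s^3*t; G = 10 - (3/2)*s^2 + (1/16)*s^4
Gamma^k_ij = (1/2) g^{kl} (d_i g_jl + d_j g_il - d_l g_ij), with g^inv = (1/(EG-F^2)) [[G, -F], [-F, E]]
first partials: E_s = (1/2)*s*t^2, E_t = (1/2)*s^2*t, F_s = -(3/2)*t + (3/8)*s^2*t, F_t = -(3/2)*s + (1/8)*s^3, G_s = -3*s + (1/4)*s^3, G_t = 0
D = EG - F^2 = 10 - (3/2)*s^2 + (1/4)*s^2*t^2 + (1/16)*s^4
expanded: Gamma^s_ss = (G E_s - 2F F_s + F E_t)/(2D), Gamma^s_st = (G E_t - F G_s)/(2D), Gamma^s_tt = (2G F_t - G G_s - F G_t)/(2D), Gamma^t_ss = (2E F_s - E E_t - F E_s)/(2D), Gamma^t_st = (E G_s - F E_t)/(2D), Gamma^t_tt = (E G_t - 2F F_t + F G_s)/(2D); substitute and cancel common factors


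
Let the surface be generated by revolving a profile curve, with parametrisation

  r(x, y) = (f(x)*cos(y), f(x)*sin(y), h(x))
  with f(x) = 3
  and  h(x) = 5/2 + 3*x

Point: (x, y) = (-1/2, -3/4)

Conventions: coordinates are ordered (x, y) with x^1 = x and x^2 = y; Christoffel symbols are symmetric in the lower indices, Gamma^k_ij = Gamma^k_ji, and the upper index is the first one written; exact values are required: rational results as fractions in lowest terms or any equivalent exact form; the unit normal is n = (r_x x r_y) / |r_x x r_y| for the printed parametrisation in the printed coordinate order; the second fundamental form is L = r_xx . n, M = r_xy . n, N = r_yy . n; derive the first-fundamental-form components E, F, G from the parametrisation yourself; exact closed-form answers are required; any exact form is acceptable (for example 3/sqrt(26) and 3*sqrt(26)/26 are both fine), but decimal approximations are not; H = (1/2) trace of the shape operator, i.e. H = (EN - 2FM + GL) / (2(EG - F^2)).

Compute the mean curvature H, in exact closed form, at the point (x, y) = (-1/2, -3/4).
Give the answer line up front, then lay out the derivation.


Answer: H = 1/6

f = 3, f' = 0, f'' = 0, h' = 3, h'' = 0
E = 9, F = 0, G = 9; answer radicand W^2 = 9
unnormalised second-form numerators: l = 0, m = 0, n = 9; L = l/sqrt(9), and similarly M = m/sqrt(W^2), N = n/sqrt(W^2)
H = (E*n - 2*F*m + G*l) / (2*(EG - F^2)*sqrt(W^2)); E*n - 2*F*m + G*l = 81, EG - F^2 = 81, so H = (1/2)/sqrt(9)


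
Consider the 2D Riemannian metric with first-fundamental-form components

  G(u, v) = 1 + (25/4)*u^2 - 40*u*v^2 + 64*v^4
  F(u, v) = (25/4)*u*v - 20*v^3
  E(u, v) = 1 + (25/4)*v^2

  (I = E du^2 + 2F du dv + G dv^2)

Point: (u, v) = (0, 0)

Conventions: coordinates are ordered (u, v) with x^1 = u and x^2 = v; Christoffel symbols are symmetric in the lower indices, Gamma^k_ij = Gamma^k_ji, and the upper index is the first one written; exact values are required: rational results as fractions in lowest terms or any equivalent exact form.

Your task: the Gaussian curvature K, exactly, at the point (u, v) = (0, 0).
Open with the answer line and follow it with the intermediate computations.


Answer: K = -25/4

E = 1, F = 0, G = 1, EG - F^2 = 1 at the point
E_u = 0, E_v = 0, F_u = 0, F_v = 0, G_u = 0, G_v = 0
E_vv = 25/2, F_uv = 25/4, G_uu = 25/2
The intrinsic route: Brioschi's K = (det M1 - det M2)/(EG - F^2)^2.
M1 = [[-E_vv/2 + F_uv - G_uu/2, E_u/2, F_u - E_v/2], [F_v - G_u/2, E, F], [G_v/2, F, G]] = [[-25/4, 0, 0], [0, 1, 0], [0, 0, 1]]; det M1 = -25/4
M2 = [[0, E_v/2, G_u/2], [E_v/2, E, F], [G_u/2, F, G]] = [[0, 0, 0], [0, 1, 0], [0, 0, 1]]; det M2 = 0
det M1 - det M2 = -25/4; K = -25/4 / (1)^2 = -25/4


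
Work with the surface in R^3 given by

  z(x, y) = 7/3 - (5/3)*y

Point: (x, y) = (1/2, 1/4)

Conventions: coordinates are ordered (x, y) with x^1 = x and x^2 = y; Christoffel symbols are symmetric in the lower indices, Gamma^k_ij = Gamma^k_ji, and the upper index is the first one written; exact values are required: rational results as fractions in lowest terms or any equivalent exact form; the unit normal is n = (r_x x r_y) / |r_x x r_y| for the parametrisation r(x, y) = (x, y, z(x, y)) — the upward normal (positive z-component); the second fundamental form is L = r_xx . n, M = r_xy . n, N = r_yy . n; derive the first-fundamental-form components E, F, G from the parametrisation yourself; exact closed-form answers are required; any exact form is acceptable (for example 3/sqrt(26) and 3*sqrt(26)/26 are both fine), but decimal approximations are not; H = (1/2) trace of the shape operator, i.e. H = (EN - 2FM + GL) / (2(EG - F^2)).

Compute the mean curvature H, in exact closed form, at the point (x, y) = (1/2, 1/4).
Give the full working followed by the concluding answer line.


z_x = 0, z_y = -5/3, z_xx = 0, z_xy = 0, z_yy = 0
E = 1, F = 0, G = 34/9; answer radicand W^2 = 34/9
unnormalised second-form numerators: l = 0, m = 0, n = 0; L = l/sqrt(34/9), and similarly M = m/sqrt(W^2), N = n/sqrt(W^2)
H = (E*n - 2*F*m + G*l) / (2*(EG - F^2)*sqrt(W^2)); E*n - 2*F*m + G*l = 0, EG - F^2 = 34/9, so H = (0)/sqrt(34/9)

Answer: H = 0


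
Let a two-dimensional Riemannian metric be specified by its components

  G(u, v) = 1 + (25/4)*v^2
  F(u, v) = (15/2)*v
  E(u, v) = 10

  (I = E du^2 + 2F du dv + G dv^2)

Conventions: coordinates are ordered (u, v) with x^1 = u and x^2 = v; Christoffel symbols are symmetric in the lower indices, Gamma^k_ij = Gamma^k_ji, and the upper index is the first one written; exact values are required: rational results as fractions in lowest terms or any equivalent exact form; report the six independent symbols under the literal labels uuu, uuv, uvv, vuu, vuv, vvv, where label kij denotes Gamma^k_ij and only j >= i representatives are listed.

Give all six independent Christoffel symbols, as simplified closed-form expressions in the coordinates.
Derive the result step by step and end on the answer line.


E = 10; F = (15/2)*v; G = 1 + (25/4)*v^2
Gamma^k_ij = (1/2) g^{kl} (d_i g_jl + d_j g_il - d_l g_ij), with g^inv = (1/(EG-F^2)) [[G, -F], [-F, E]]
first partials: E_u = 0, E_v = 0, F_u = 0, F_v = 15/2, G_u = 0, G_v = (25/2)*v
D = EG - F^2 = 10 + (25/4)*v^2
expanded: Gamma^u_uu = (G E_u - 2F F_u + F E_v)/(2D), Gamma^u_uv = (G E_v - F G_u)/(2D), Gamma^u_vv = (2G F_v - G G_u - F G_v)/(2D), Gamma^v_uu = (2E F_u - E E_v - F E_u)/(2D), Gamma^v_uv = (E G_u - F E_v)/(2D), Gamma^v_vv = (E G_v - 2F F_v + F G_u)/(2D); substitute and cancel common factors

Answer: Gamma_uuu = 0, Gamma_uuv = 0, Gamma_uvv = 6/(5*v^2 + 8), Gamma_vuu = 0, Gamma_vuv = 0, Gamma_vvv = 5*v/(5*v^2 + 8)


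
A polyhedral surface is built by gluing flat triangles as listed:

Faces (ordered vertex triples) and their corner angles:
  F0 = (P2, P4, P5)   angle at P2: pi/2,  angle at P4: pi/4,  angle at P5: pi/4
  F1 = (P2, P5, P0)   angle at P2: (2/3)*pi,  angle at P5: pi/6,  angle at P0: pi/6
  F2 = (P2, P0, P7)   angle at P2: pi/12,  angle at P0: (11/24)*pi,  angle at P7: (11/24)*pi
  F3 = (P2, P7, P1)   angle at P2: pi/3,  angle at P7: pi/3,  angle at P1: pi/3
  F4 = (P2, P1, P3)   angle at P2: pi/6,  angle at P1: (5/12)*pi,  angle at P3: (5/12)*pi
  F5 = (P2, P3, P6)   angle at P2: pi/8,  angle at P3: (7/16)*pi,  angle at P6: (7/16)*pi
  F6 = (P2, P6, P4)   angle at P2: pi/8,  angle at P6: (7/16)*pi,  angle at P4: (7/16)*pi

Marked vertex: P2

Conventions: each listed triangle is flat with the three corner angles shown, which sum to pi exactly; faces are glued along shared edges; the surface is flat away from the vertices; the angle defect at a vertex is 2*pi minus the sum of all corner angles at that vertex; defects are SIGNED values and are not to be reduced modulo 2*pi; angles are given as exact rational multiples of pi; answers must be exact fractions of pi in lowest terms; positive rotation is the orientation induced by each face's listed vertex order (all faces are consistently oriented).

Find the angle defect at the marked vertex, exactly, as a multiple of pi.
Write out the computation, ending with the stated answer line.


Sum of corner angles at P2: 2*pi
defect = 2*pi - 2*pi

Answer: defect(P2) = 0


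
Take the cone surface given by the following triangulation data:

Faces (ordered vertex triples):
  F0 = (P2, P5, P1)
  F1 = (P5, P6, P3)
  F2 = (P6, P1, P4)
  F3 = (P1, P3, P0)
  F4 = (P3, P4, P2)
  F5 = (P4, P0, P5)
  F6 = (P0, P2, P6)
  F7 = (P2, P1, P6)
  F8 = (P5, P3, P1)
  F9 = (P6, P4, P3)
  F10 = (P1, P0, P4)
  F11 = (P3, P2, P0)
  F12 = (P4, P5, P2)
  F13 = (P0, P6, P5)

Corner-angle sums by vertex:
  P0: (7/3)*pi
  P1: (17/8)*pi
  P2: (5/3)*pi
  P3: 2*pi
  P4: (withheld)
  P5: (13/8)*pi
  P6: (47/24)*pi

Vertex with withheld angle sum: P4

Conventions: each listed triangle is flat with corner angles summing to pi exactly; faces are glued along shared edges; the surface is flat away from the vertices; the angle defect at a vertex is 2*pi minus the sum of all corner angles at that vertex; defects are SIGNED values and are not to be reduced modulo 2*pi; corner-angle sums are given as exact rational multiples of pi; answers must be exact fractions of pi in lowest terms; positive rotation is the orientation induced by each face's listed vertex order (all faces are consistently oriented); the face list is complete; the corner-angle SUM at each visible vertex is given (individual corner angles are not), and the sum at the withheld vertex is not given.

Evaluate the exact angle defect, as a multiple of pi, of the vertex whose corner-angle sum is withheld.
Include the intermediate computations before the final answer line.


V = 7, E = 21, F = 14; chi = V - E + F = 0
Gauss-Bonnet: total defect = 2*pi*chi = 0; visible defects sum to (7/24)*pi

Answer: defect(P4) = (-7/24)*pi


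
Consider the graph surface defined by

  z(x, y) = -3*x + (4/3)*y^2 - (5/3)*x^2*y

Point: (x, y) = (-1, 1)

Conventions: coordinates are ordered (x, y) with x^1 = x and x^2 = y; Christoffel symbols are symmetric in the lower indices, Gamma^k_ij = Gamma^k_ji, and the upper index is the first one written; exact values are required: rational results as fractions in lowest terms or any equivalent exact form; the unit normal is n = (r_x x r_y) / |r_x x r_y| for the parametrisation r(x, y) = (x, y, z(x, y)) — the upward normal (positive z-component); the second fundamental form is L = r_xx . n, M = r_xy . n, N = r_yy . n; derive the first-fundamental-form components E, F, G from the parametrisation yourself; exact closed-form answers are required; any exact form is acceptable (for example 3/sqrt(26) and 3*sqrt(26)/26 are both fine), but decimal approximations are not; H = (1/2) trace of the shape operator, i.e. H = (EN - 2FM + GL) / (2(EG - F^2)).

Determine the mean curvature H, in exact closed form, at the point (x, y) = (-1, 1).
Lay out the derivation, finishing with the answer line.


z_x = 1/3, z_y = 1, z_xx = -10/3, z_xy = 10/3, z_yy = 8/3
E = 10/9, F = 1/3, G = 2; answer radicand W^2 = 19/9
unnormalised second-form numerators: l = -10/3, m = 10/3, n = 8/3; L = l/sqrt(19/9), and similarly M = m/sqrt(W^2), N = n/sqrt(W^2)
H = (E*n - 2*F*m + G*l) / (2*(EG - F^2)*sqrt(W^2)); E*n - 2*F*m + G*l = -160/27, EG - F^2 = 19/9, so H = (-80/57)/sqrt(19/9)

Answer: H = -80*sqrt(19)/361


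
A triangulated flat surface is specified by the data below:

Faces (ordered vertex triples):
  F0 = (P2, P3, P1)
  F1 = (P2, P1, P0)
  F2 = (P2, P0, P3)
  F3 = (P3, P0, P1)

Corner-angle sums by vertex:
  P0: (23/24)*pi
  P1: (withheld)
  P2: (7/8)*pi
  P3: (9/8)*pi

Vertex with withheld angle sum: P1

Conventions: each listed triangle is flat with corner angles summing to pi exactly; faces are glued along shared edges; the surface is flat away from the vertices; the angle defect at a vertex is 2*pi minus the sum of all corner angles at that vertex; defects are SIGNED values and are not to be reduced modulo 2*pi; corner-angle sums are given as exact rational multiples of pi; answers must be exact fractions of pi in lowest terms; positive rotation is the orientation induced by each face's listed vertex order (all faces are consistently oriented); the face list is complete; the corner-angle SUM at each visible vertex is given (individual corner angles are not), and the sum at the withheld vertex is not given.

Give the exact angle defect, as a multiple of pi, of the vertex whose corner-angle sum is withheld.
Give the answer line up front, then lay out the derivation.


Answer: defect(P1) = (23/24)*pi

V = 4, E = 6, F = 4; chi = V - E + F = 2
Gauss-Bonnet: total defect = 2*pi*chi = 4*pi; visible defects sum to (73/24)*pi


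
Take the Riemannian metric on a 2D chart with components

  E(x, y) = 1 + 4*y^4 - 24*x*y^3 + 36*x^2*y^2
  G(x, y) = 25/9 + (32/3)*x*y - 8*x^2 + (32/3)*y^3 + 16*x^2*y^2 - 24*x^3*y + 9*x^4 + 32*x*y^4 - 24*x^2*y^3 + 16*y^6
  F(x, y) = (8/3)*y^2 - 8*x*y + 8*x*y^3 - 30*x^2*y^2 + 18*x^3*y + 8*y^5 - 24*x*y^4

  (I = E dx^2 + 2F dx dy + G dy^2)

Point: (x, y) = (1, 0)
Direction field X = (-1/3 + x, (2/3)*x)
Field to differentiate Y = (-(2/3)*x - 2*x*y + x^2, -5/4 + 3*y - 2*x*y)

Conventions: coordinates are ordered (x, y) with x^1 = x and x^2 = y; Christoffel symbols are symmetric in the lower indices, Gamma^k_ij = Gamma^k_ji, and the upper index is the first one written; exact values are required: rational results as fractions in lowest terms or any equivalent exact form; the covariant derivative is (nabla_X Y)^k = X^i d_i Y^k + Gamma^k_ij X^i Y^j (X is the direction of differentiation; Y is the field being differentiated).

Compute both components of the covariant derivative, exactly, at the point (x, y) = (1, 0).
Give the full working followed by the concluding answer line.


E = 1, F = 0, G = 34/9 at the point
E_x = 0, E_y = 0, F_x = 0, F_y = 10, G_x = 20, G_y = -40/3
EG - F^2 = 34/9;  g^inv = (9/34) * [[34/9, 0], [0, 1]]
first-kind symbols [ij,l] = (1/2)(d_i g_jl + d_j g_il - d_l g_ij): [xx,x] = E_x/2 = 0, [xx,y] = F_x - E_y/2 = 0, [xy,x] = E_y/2 = 0, [xy,y] = G_x/2 = 10, [yy,x] = F_y - G_x/2 = 0, [yy,y] = G_y/2 = -20/3
Gamma^x_ij = (G*[ij,x] - F*[ij,y])/(EG - F^2), Gamma^y_ij = (E*[ij,y] - F*[ij,x])/(EG - F^2)
Gamma_xxx = 0, Gamma_xxy = 0, Gamma_xyy = 0, Gamma_yxx = 0, Gamma_yxy = 45/17, Gamma_yyy = -30/17
X = (2/3, 2/3), Y = (1/3, -5/4) at the point

Answer: (nabla_X Y)^x = -4/9, (nabla_X Y)^y = 53/102


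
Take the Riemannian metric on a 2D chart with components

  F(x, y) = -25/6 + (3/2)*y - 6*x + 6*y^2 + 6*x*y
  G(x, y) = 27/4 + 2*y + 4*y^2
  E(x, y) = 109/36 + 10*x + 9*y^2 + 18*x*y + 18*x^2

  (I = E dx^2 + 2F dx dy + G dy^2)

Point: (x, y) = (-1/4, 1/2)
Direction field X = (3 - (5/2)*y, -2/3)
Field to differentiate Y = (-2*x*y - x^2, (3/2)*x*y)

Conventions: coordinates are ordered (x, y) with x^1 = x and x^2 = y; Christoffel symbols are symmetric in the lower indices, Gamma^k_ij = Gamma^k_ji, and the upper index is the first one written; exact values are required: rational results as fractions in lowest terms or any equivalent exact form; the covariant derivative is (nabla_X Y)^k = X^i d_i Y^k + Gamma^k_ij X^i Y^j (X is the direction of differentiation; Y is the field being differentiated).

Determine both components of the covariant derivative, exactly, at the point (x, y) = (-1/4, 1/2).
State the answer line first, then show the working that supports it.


Answer: (nabla_X Y)^x = -21349/51744, (nabla_X Y)^y = 52247/34496

E = 119/72, F = -7/6, G = 35/4 at the point
E_x = 10, E_y = 9/2, F_x = -3, F_y = 6, G_x = 0, G_y = 6
EG - F^2 = 3773/288;  g^inv = (288/3773) * [[35/4, 7/6], [7/6, 119/72]]
first-kind symbols [ij,l] = (1/2)(d_i g_jl + d_j g_il - d_l g_ij): [xx,x] = E_x/2 = 5, [xx,y] = F_x - E_y/2 = -21/4, [xy,x] = E_y/2 = 9/4, [xy,y] = G_x/2 = 0, [yy,x] = F_y - G_x/2 = 6, [yy,y] = G_y/2 = 3
Gamma^x_ij = (G*[ij,x] - F*[ij,y])/(EG - F^2), Gamma^y_ij = (E*[ij,y] - F*[ij,x])/(EG - F^2)
Gamma_xxx = 1548/539, Gamma_xxy = 810/539, Gamma_xyy = 2304/539, Gamma_yxx = -117/539, Gamma_yxy = 108/539, Gamma_yyy = 492/539
X = (7/4, -2/3), Y = (3/16, -3/16) at the point


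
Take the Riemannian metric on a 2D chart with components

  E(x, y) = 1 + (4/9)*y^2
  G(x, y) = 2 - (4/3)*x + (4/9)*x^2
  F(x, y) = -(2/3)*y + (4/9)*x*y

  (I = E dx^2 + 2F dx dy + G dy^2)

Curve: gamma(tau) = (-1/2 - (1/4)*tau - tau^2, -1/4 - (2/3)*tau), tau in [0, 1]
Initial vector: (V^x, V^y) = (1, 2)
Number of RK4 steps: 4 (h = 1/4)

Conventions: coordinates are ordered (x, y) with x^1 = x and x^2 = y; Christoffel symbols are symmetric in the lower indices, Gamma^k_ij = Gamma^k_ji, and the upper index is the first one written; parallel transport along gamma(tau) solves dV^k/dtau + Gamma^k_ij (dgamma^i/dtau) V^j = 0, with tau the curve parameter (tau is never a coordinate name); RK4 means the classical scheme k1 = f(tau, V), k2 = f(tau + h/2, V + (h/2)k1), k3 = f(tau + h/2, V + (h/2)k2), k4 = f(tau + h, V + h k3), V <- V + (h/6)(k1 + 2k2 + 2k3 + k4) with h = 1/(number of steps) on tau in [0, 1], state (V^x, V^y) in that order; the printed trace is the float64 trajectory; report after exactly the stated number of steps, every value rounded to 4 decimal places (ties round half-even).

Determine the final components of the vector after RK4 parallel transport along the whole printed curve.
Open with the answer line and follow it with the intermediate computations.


Answer: V^x = 0.8266, V^y = 1.2775

gamma'(tau) = (-1/4 - 2*tau, -2/3); f(tau, V)^k = -Gamma^k_ij(gamma(tau)) gamma'^i(tau) V^j; h = 1/4; intermediate values shown to 6 dp
curve data and Christoffel symbols at the stage parameters:
  tau = 0.000000: gamma = (-0.500000, -0.250000), gamma' = (-0.250000, -0.666667); Gamma_xxx = 0.000000, Gamma_xxy = -0.039604, Gamma_xyy = 0.000000, Gamma_yxx = 0.000000, Gamma_yxy = -0.316832, Gamma_yyy = 0.000000
  tau = 0.125000: gamma = (-0.546875, -0.333333), gamma' = (-0.500000, -0.666667); Gamma_xxx = 0.000000, Gamma_xxy = -0.050884, Gamma_xyy = 0.000000, Gamma_yxx = 0.000000, Gamma_yxy = -0.312461, Gamma_yyy = 0.000000
  tau = 0.250000: gamma = (-0.625000, -0.416667), gamma' = (-0.750000, -0.666667); Gamma_xxx = 0.000000, Gamma_xxy = -0.060045, Gamma_xyy = 0.000000, Gamma_yxx = 0.000000, Gamma_yxy = -0.306230, Gamma_yyy = 0.000000
  tau = 0.375000: gamma = (-0.734375, -0.500000), gamma' = (-1.000000, -0.666667); Gamma_xxx = 0.000000, Gamma_xxy = -0.066734, Gamma_xyy = 0.000000, Gamma_yxx = 0.000000, Gamma_yxy = -0.298218, Gamma_yyy = 0.000000
  tau = 0.500000: gamma = (-0.875000, -0.583333), gamma' = (-1.250000, -0.666667); Gamma_xxx = 0.000000, Gamma_xxy = -0.070871, Gamma_xyy = 0.000000, Gamma_yxx = 0.000000, Gamma_yxy = -0.288547, Gamma_yyy = 0.000000
  tau = 0.625000: gamma = (-1.046875, -0.666667), gamma' = (-1.500000, -0.666667); Gamma_xxx = 0.000000, Gamma_xxy = -0.072614, Gamma_xyy = 0.000000, Gamma_yxx = 0.000000, Gamma_yxy = -0.277407, Gamma_yyy = 0.000000
  tau = 0.750000: gamma = (-1.250000, -0.750000), gamma' = (-1.750000, -0.666667); Gamma_xxx = 0.000000, Gamma_xxy = -0.072289, Gamma_xyy = 0.000000, Gamma_yxx = 0.000000, Gamma_yxy = -0.265060, Gamma_yyy = 0.000000
  tau = 0.875000: gamma = (-1.484375, -0.833333), gamma' = (-2.000000, -0.666667); Gamma_xxx = 0.000000, Gamma_xxy = -0.070318, Gamma_xyy = 0.000000, Gamma_yxx = 0.000000, Gamma_yxy = -0.251826, Gamma_yyy = 0.000000
  tau = 1.000000: gamma = (-1.750000, -0.916667), gamma' = (-2.250000, -0.666667); Gamma_xxx = 0.000000, Gamma_xxy = -0.067141, Gamma_xyy = 0.000000, Gamma_yxx = 0.000000, Gamma_yxy = -0.238047, Gamma_yyy = 0.000000
step 0: V^x = 1.0000, V^y = 2.0000
step 1: k1 = (-0.046205, -0.369637), k2 = (-0.083436, -0.512347), k3 = (-0.082824, -0.508591), k4 = (-0.123543, -0.630068); V <- V + (h/6)(k1 + 2k2 + 2k3 + k4): V^x = 0.9791, V^y = 1.8733
step 2: k1 = (-0.123553, -0.630118), k2 = (-0.162626, -0.726733), k3 = (-0.161602, -0.722160), k4 = (-0.194307, -0.791106); V <- V + (h/6)(k1 + 2k2 + 2k3 + k4): V^x = 0.9388, V^y = 1.6933
step 3: k1 = (-0.194365, -0.791342), k2 = (-0.217932, -0.832570), k3 = (-0.217229, -0.829881), k4 = (-0.230594, -0.845512); V <- V + (h/6)(k1 + 2k2 + 2k3 + k4): V^x = 0.8848, V^y = 1.4866
step 4: k1 = (-0.230703, -0.845910), k2 = (-0.234322, -0.839167), k3 = (-0.234420, -0.839515), k4 = (-0.229850, -0.814924); V <- V + (h/6)(k1 + 2k2 + 2k3 + k4): V^x = 0.8266, V^y = 1.2775


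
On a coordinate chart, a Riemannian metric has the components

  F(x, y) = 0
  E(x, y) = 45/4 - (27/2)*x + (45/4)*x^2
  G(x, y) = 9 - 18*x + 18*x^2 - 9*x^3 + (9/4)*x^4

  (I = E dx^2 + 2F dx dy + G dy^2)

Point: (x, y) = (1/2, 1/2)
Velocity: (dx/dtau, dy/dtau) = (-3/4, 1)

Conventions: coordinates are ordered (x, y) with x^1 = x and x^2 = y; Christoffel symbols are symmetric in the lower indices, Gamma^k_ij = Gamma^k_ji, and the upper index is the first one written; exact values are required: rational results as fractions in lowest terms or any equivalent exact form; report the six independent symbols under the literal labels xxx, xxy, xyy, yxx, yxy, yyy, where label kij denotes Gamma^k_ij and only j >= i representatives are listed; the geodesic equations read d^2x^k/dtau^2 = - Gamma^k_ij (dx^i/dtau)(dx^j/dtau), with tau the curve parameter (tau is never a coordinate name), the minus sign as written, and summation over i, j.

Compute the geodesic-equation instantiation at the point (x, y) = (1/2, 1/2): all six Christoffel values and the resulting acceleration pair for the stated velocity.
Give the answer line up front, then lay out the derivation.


Answer: Gamma_xxx = -2/13, Gamma_xxy = 0, Gamma_xyy = 5/13, Gamma_yxx = 0, Gamma_yxy = -4/5, Gamma_yyy = 0; accelerations (d^2x/dtau^2, d^2y/dtau^2) = (-31/104, -6/5)

E = 117/16, F = 0, G = 225/64 at the point
E_x = -9/4, E_y = 0, F_x = 0, F_y = 0, G_x = -45/8, G_y = 0
EG - F^2 = 26325/1024;  g^inv = (1024/26325) * [[225/64, 0], [0, 117/16]]
first-kind symbols [ij,l] = (1/2)(d_i g_jl + d_j g_il - d_l g_ij): [xx,x] = E_x/2 = -9/8, [xx,y] = F_x - E_y/2 = 0, [xy,x] = E_y/2 = 0, [xy,y] = G_x/2 = -45/16, [yy,x] = F_y - G_x/2 = 45/16, [yy,y] = G_y/2 = 0
Gamma^x_ij = (G*[ij,x] - F*[ij,y])/(EG - F^2), Gamma^y_ij = (E*[ij,y] - F*[ij,x])/(EG - F^2)
Gamma_xxx = -2/13, Gamma_xxy = 0, Gamma_xyy = 5/13, Gamma_yxx = 0, Gamma_yxy = -4/5, Gamma_yyy = 0
d^2x/dtau^2 = -(Gamma_xxx*(-3/4)^2 + 2*Gamma_xxy*(-3/4)*(1) + Gamma_xyy*(1)^2) = -31/104
d^2y/dtau^2 = -(Gamma_yxx*(-3/4)^2 + 2*Gamma_yxy*(-3/4)*(1) + Gamma_yyy*(1)^2) = -6/5


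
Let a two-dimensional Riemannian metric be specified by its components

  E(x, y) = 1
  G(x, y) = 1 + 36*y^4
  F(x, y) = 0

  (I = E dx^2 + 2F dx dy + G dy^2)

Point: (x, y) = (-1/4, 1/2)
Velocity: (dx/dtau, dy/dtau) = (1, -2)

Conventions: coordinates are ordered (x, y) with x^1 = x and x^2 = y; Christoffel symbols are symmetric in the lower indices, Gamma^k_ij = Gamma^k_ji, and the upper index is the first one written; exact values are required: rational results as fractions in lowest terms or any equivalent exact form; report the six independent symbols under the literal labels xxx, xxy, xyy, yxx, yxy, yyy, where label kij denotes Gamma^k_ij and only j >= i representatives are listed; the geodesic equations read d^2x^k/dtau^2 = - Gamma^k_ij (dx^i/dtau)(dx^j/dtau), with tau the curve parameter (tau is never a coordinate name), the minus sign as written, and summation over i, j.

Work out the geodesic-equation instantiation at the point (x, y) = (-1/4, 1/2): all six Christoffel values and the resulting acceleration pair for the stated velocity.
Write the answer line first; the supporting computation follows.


Answer: Gamma_xxx = 0, Gamma_xxy = 0, Gamma_xyy = 0, Gamma_yxx = 0, Gamma_yxy = 0, Gamma_yyy = 36/13; accelerations (d^2x/dtau^2, d^2y/dtau^2) = (0, -144/13)

E = 1, F = 0, G = 13/4 at the point
E_x = 0, E_y = 0, F_x = 0, F_y = 0, G_x = 0, G_y = 18
EG - F^2 = 13/4;  g^inv = (4/13) * [[13/4, 0], [0, 1]]
first-kind symbols [ij,l] = (1/2)(d_i g_jl + d_j g_il - d_l g_ij): [xx,x] = E_x/2 = 0, [xx,y] = F_x - E_y/2 = 0, [xy,x] = E_y/2 = 0, [xy,y] = G_x/2 = 0, [yy,x] = F_y - G_x/2 = 0, [yy,y] = G_y/2 = 9
Gamma^x_ij = (G*[ij,x] - F*[ij,y])/(EG - F^2), Gamma^y_ij = (E*[ij,y] - F*[ij,x])/(EG - F^2)
Gamma_xxx = 0, Gamma_xxy = 0, Gamma_xyy = 0, Gamma_yxx = 0, Gamma_yxy = 0, Gamma_yyy = 36/13
d^2x/dtau^2 = -(Gamma_xxx*(1)^2 + 2*Gamma_xxy*(1)*(-2) + Gamma_xyy*(-2)^2) = 0
d^2y/dtau^2 = -(Gamma_yxx*(1)^2 + 2*Gamma_yxy*(1)*(-2) + Gamma_yyy*(-2)^2) = -144/13


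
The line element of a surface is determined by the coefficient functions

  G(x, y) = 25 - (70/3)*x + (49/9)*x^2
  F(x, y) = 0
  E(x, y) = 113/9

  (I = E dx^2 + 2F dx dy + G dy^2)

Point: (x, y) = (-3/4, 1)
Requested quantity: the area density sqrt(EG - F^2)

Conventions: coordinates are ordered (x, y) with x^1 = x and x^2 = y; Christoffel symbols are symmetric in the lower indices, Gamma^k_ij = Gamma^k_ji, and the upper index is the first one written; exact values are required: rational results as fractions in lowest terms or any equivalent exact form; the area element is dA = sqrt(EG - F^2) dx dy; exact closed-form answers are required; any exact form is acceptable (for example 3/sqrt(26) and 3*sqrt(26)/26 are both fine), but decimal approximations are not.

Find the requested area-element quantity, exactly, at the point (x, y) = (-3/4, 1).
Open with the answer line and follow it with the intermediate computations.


Answer: sqrt(EG - F^2) = 9*sqrt(113)/4

E = 113/9, F = 0, G = 729/16; EG - F^2 = 9153/16


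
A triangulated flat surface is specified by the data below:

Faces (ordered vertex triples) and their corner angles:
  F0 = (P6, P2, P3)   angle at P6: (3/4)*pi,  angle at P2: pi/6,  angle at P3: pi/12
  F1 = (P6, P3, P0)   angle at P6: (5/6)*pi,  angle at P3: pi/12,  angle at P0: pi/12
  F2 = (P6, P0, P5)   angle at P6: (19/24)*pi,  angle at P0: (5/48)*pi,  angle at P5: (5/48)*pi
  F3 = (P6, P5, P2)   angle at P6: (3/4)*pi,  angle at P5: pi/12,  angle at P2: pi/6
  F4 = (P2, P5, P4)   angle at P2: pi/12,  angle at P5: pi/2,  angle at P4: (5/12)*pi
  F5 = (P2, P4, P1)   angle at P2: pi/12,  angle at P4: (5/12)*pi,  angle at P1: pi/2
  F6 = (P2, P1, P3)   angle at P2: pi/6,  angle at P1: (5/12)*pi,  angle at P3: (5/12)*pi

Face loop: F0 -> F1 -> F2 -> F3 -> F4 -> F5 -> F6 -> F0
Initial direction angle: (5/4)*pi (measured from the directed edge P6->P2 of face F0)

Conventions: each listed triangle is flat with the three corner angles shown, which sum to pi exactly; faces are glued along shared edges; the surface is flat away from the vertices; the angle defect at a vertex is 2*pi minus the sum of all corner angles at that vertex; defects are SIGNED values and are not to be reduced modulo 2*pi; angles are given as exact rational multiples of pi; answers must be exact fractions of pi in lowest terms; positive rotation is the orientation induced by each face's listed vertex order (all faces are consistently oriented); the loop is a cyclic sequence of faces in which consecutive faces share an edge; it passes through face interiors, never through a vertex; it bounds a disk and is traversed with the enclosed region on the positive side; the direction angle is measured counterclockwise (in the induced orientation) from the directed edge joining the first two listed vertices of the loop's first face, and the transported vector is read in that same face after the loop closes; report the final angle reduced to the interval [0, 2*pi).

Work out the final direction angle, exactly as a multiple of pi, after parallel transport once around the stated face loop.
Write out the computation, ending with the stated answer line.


enclosed vertex P2: corner angles sum to (2/3)*pi, defect = 2*pi - (2/3)*pi = (4/3)*pi
enclosed vertex P6: corner angles sum to (25/8)*pi, defect = 2*pi - (25/8)*pi = (-9/8)*pi
summing the enclosed defects onto the initial angle, mod 2*pi in the induced orientation:
final angle = (5/4)*pi + (5/24)*pi = (35/24)*pi (mod 2*pi)

Answer: final direction angle = (35/24)*pi


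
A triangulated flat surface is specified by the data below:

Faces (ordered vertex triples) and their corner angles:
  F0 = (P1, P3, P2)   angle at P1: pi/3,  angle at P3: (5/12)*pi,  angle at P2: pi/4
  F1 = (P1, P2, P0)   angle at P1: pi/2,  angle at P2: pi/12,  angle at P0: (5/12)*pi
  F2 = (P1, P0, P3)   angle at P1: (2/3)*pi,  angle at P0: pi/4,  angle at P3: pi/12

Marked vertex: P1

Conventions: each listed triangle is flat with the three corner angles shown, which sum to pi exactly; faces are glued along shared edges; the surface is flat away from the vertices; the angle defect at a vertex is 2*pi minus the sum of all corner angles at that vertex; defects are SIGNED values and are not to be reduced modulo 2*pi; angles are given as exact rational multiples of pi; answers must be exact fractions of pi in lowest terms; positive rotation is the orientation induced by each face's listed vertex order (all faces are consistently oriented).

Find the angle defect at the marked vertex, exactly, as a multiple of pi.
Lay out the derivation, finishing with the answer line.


Sum of corner angles at P1: (3/2)*pi
defect = 2*pi - (3/2)*pi

Answer: defect(P1) = pi/2


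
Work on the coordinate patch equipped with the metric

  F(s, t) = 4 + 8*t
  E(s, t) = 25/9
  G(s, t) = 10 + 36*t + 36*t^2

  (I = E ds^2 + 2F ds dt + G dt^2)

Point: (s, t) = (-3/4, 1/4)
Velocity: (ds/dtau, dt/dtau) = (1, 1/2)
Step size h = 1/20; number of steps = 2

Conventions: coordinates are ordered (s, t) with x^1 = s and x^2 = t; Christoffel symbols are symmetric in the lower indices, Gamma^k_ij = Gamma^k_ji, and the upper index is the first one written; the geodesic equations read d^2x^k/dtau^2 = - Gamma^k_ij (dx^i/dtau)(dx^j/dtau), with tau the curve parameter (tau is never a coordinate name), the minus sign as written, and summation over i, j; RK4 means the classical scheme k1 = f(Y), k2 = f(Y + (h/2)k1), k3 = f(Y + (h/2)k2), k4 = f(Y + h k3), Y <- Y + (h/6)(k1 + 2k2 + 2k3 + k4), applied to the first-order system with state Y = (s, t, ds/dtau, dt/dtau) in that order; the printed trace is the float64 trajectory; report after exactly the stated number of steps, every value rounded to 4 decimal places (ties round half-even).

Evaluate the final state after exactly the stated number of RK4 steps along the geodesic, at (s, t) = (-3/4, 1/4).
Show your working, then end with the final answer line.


f(Y) = (ds/dtau, dt/dtau, -Gamma^s_ij Y'^i Y'^j, -Gamma^t_ij Y'^i Y'^j) with the Gammas evaluated at the stage position; h = 0.050000; intermediate values shown to 6 dp
step 0: s = -0.7500, t = 0.2500, ds/dtau = 1.0000, dt/dtau = 0.5000
step 1:
  k1: at (s, t) = (-0.750000, 0.250000), (ds/dtau, dt/dtau) = (1.000000, 0.500000); Gamma_sss = 0.000000, Gamma_sst = 0.000000, Gamma_stt = 0.347407, Gamma_tss = 0.000000, Gamma_tst = 0.000000, Gamma_ttt = 1.172497; k1 = (1.000000, 0.500000, -0.086852, -0.293124)
  k2: at (s, t) = (-0.725000, 0.262500), (ds/dtau, dt/dtau) = (0.997829, 0.492672); Gamma_sss = 0.000000, Gamma_sst = 0.000000, Gamma_stt = 0.337433, Gamma_tss = 0.000000, Gamma_tst = 0.000000, Gamma_ttt = 1.157817; k2 = (0.997829, 0.492672, -0.081904, -0.281032)
  k3: at (s, t) = (-0.725054, 0.262317), (ds/dtau, dt/dtau) = (0.997952, 0.492974); Gamma_sss = 0.000000, Gamma_sst = 0.000000, Gamma_stt = 0.337576, Gamma_tss = 0.000000, Gamma_tst = 0.000000, Gamma_ttt = 1.158030; k3 = (0.997952, 0.492974, -0.082039, -0.281429)
  k4: at (s, t) = (-0.700102, 0.274649), (ds/dtau, dt/dtau) = (0.995898, 0.485929); Gamma_sss = 0.000000, Gamma_sst = 0.000000, Gamma_stt = 0.328129, Gamma_tss = 0.000000, Gamma_tst = 0.000000, Gamma_ttt = 1.143830; k4 = (0.995898, 0.485929, -0.077480, -0.270089)
  Y <- Y + (h/6)(k1 + 2k2 + 2k3 + k4): s = -0.7001, t = 0.2746, ds/dtau = 0.9959, dt/dtau = 0.4859
step 2:
  k1: at (s, t) = (-0.700104, 0.274644), (ds/dtau, dt/dtau) = (0.995898, 0.485932); Gamma_sss = 0.000000, Gamma_sst = 0.000000, Gamma_stt = 0.328133, Gamma_tss = 0.000000, Gamma_tst = 0.000000, Gamma_ttt = 1.143836; k1 = (0.995898, 0.485932, -0.077482, -0.270094)
  k2: at (s, t) = (-0.675207, 0.286792), (ds/dtau, dt/dtau) = (0.993961, 0.479180); Gamma_sss = 0.000000, Gamma_sst = 0.000000, Gamma_stt = 0.319192, Gamma_tss = 0.000000, Gamma_tst = 0.000000, Gamma_ttt = 1.130120; k2 = (0.993961, 0.479180, -0.073291, -0.259491)
  k3: at (s, t) = (-0.675255, 0.286623), (ds/dtau, dt/dtau) = (0.994066, 0.479445); Gamma_sss = 0.000000, Gamma_sst = 0.000000, Gamma_stt = 0.319314, Gamma_tss = 0.000000, Gamma_tst = 0.000000, Gamma_ttt = 1.130309; k3 = (0.994066, 0.479445, -0.073400, -0.259821)
  k4: at (s, t) = (-0.650401, 0.298616), (ds/dtau, dt/dtau) = (0.992228, 0.472941); Gamma_sss = 0.000000, Gamma_sst = 0.000000, Gamma_stt = 0.310823, Gamma_tss = 0.000000, Gamma_tst = 0.000000, Gamma_ttt = 1.117027; k4 = (0.992228, 0.472941, -0.069523, -0.249849)
  Y <- Y + (h/6)(k1 + 2k2 + 2k3 + k4): s = -0.6504, t = 0.2986, ds/dtau = 0.9922, dt/dtau = 0.4729

Answer: s = -0.6504, t = 0.2986, ds/dtau = 0.9922, dt/dtau = 0.4729
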